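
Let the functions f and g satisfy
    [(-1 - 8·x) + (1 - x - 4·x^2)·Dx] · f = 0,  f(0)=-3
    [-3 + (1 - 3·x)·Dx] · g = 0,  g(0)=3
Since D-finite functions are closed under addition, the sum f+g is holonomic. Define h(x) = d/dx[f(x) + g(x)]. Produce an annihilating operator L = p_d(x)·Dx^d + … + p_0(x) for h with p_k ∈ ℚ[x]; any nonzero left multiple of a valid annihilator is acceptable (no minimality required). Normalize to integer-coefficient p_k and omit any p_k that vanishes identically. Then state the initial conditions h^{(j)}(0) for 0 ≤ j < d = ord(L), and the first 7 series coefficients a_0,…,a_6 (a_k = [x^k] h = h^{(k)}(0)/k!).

L = (54 - 288·x + 1728·x^2 - 2304·x^3 + 1728·x^4) + (-42·x - 144·x^2 + 1248·x^3 - 2088·x^4 + 1728·x^5)·Dx + (-1 + 16·x - 71·x^2 + 96·x^3 + 72·x^4 - 312·x^5 + 288·x^6)·Dx^2  (order 2).
h: a_k = 6, 24, 162, 624, 2670, 9864, 36666, …
ICs: h(0) = 6, h′(0) = 24.

f: a_k = -3, -3, -15, -27, -87, -195, -543, …
g: a_k = 3, 9, 27, 81, 243, 729, 2187, …
L₀ := lclm(L_f,L_g); ord L₀ ≤ 1+1.
h₀' ⇒ L via d/dx closure of L₀.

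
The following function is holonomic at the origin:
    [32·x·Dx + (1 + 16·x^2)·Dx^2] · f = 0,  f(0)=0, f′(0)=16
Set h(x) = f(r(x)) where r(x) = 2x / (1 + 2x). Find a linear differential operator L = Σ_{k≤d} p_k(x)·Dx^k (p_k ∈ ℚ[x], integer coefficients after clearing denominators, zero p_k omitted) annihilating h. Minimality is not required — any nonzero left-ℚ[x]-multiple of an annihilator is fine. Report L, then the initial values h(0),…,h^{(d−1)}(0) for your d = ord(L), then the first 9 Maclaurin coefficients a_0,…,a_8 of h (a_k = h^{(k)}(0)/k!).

f: a_k = 0, 16, 0, -256/3, 0, 4096/5, 0, -65536/7, 0, …
Change of var in L_f (x↦r) gives L₀.
L = (4 + 136·x)·Dx + (1 + 4·x + 68·x^2)·Dx^2  (order 2).
h: a_k = 0, 32, -64, -1664/3, 3840, 51712/5, -625664/3, 1488896/7, 9891840, …
ICs: h(0) = 0, h′(0) = 32.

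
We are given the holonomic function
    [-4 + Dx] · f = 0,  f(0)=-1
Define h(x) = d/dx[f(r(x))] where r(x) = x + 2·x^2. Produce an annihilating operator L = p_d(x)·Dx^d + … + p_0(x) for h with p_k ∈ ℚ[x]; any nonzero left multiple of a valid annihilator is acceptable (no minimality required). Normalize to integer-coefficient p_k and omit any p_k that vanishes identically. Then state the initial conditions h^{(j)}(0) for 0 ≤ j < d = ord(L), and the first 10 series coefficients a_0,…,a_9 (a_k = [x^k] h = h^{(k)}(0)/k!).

L = (8 + 32·x + 64·x^2) + (-1 - 4·x)·Dx  (order 1).
h: a_k = -4, -32, -128, -1280/3, -3328/3, -38912/15, -237568/45, -3129344/315, -1073152/63, -77791232/2835, …
ICs: h(0) = -4.

f: a_k = -1, -4, -8, -32/3, -32/3, -128/15, -256/45, -1024/315, -512/315, -2048/2835, …
L₀ from L_f via x↦r, Dx↦r'^{-1}Dx.
h=h₀': d/dx-closure on L₀ ⇒ L.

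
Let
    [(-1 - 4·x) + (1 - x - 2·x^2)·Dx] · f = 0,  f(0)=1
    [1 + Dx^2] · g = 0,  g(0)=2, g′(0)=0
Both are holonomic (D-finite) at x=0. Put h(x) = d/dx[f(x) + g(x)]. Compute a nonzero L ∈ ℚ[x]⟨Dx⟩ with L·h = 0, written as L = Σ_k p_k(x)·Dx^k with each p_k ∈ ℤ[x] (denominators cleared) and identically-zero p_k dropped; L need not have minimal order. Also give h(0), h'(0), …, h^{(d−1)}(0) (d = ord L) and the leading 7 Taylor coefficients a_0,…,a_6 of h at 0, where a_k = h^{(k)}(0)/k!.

f: a_k = 1, 1, 3, 5, 11, 21, 43, …
g: a_k = 2, 0, -1, 0, 1/12, 0, -1/360, …
Sum ⇒ L₀ = lclm(L_f,L_g) in ℚ(x)⟨Dx⟩.
Differentiate: ansatz ord ≤ ord L₀ ⇒ L.
L = (270 + 1200·x + 2862·x^2 + 1860·x^3 + 1920·x^4 + 144·x^5 + 96·x^6) + (-31 - 115·x + 75·x^2 + 241·x^3 + 430·x^4 + 372·x^5 + 56·x^6 + 32·x^7)·Dx + (270 + 1200·x + 2862·x^2 + 1860·x^3 + 1920·x^4 + 144·x^5 + 96·x^6)·Dx^2 + (-31 - 115·x + 75·x^2 + 241·x^3 + 430·x^4 + 372·x^5 + 56·x^6 + 32·x^7)·Dx^3  (order 3).
h: a_k = 1, 4, 15, 133/3, 105, 15479/60, 595, …
ICs: h(0) = 1, h′(0) = 4, h′′(0) = 30.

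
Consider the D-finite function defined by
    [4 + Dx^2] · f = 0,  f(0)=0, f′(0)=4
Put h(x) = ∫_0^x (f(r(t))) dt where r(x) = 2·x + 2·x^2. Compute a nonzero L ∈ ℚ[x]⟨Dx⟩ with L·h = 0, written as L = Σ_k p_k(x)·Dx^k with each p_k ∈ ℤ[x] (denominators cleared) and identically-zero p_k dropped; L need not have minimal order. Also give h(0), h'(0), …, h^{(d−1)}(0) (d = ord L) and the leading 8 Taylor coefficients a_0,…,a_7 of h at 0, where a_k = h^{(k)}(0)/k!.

f: a_k = 0, 4, 0, -8/3, 0, 8/15, 0, -16/315, …
f∘r: x↦r, Dx↦Dx/r' in L_f ⇒ L₀.
h=∫₀ˣh₀: take L = L₀·Dx.
L = (16 + 96·x + 192·x^2 + 128·x^3)·Dx - 2·Dx^2 + (1 + 2·x)·Dx^3  (order 3).
h: a_k = 0, 0, 4, 8/3, -16/3, -64/5, -352/45, 64/7, …
ICs: h(0) = 0, h′(0) = 0, h′′(0) = 8.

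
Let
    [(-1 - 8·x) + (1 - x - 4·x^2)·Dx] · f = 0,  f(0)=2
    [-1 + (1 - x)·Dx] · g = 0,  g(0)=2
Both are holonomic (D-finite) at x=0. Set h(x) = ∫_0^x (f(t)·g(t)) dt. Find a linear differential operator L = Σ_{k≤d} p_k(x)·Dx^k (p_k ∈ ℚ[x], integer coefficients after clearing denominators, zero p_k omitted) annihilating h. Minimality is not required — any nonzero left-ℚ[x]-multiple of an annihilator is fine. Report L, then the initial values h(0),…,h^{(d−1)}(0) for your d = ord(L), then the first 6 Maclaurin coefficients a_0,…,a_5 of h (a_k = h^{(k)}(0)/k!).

L = (-2 - 6·x + 12·x^2)·Dx + (1 - 2·x - 3·x^2 + 4·x^3)·Dx^2  (order 2).
h: a_k = 0, 4, 4, 28/3, 16, 36, …
ICs: h(0) = 0, h′(0) = 4.

f: a_k = 2, 2, 10, 18, 58, 130, …
g: a_k = 2, 2, 2, 2, 2, 2, …
f·g: L₀ = L_f ⊗_s L_g, ord ≤ 1·1.
h=∫₀ˣh₀: take L = L₀·Dx.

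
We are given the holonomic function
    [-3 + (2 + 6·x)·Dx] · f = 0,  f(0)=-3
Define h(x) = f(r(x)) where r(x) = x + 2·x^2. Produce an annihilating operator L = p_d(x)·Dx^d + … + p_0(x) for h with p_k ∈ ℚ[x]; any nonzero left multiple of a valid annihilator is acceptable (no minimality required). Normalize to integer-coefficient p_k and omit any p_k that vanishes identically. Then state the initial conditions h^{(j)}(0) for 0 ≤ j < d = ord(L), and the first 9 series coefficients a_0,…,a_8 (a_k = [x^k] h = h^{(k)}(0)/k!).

f: a_k = -3, -9/2, 27/8, -81/16, 1215/128, -5103/256, 45927/1024, -216513/2048, 8444007/32768, …
Substitute x→r, Dx→(1/r')Dx; clear ⇒ L₀.
L = (-3 - 12·x) + (2 + 6·x + 12·x^2)·Dx  (order 1).
h: a_k = -3, -9/2, -45/8, 135/16, -945/128, -1215/256, 33615/1024, -125145/2048, 846855/32768, …
ICs: h(0) = -3.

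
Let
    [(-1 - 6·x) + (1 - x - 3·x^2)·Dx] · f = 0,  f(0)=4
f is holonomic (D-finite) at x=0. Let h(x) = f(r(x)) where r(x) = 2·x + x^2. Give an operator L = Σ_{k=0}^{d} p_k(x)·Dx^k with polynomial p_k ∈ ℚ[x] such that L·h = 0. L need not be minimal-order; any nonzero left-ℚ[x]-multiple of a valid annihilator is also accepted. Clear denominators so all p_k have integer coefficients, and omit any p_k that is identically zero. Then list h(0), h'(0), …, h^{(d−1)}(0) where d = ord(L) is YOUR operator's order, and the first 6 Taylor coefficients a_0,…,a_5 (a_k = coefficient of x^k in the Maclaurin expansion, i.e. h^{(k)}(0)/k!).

L = (2 + 26·x + 36·x^2 + 12·x^3) + (-1 + 2·x + 13·x^2 + 12·x^3 + 3·x^4)·Dx  (order 1).
h: a_k = 4, 8, 68, 288, 1568, 7720, …
ICs: h(0) = 4.

f: a_k = 4, 4, 16, 28, 76, 160, …
f∘r: x↦r, Dx↦Dx/r' in L_f ⇒ L₀.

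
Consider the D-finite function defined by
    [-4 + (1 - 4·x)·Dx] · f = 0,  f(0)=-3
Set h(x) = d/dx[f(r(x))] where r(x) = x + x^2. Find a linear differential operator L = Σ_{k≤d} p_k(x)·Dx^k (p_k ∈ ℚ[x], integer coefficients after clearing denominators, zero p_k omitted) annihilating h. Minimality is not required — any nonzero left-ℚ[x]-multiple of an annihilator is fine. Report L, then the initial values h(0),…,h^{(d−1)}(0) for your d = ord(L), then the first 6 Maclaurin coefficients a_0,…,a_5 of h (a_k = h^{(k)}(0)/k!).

f: a_k = -3, -12, -48, -192, -768, -3072, …
f∘r: x↦r, Dx↦Dx/r' in L_f ⇒ L₀.
h=h₀': d/dx-closure on L₀ ⇒ L.
L = (10 + 24·x + 24·x^2) + (-1 + 2·x + 12·x^2 + 8·x^3)·Dx  (order 1).
h: a_k = -12, -120, -864, -5568, -33600, -194688, …
ICs: h(0) = -12.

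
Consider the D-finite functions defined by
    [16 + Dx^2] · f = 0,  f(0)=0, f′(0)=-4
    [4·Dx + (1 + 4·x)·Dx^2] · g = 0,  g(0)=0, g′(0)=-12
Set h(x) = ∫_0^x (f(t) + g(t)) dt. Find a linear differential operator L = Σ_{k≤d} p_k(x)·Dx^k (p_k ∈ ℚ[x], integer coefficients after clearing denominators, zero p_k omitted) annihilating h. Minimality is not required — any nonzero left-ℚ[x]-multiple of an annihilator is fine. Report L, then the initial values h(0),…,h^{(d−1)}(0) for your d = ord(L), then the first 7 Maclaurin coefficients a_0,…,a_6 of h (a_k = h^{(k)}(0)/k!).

L = (448 + 512·x + 1024·x^2)·Dx^2 + (48 + 320·x + 768·x^2 + 1024·x^3)·Dx^3 + (28 + 32·x + 64·x^2)·Dx^4 + (3 + 20·x + 48·x^2 + 64·x^3)·Dx^5  (order 5).
h: a_k = 0, 0, -8, 8, -40/3, 192/5, -4672/45, …
ICs: h(0) = 0, h′(0) = 0, h′′(0) = -16, h′′′(0) = 48, h′′′′(0) = -320.

f: a_k = 0, -4, 0, 32/3, 0, -128/15, 0, …
g: a_k = 0, -12, 24, -64, 192, -3072/5, 2048, …
f+g: L₀ = lclm(L_f,L_g), ord ≤ 2+2.
h=∫₀ˣh₀: take L = L₀·Dx.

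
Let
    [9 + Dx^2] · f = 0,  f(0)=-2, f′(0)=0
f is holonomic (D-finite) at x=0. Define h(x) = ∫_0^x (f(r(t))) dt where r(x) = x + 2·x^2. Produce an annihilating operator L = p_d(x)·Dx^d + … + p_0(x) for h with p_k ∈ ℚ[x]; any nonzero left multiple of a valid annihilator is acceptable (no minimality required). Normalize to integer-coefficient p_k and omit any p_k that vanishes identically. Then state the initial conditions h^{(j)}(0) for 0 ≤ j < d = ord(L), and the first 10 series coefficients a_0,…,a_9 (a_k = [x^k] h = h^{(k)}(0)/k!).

f: a_k = -2, 0, 9, 0, -27/4, 0, 81/40, 0, -729/2240, 0, …
h₀=f(r): pull back L_f along r ⇒ L₀.
h=∫₀ˣh₀: take L = L₀·Dx.
L = (9 + 108·x + 432·x^2 + 576·x^3)·Dx - 4·Dx^2 + (1 + 4·x)·Dx^3  (order 3).
h: a_k = 0, -2, 0, 3, 9, 117/20, -9, -6399/280, -1917/80, 3279/2240, …
ICs: h(0) = 0, h′(0) = -2, h′′(0) = 0.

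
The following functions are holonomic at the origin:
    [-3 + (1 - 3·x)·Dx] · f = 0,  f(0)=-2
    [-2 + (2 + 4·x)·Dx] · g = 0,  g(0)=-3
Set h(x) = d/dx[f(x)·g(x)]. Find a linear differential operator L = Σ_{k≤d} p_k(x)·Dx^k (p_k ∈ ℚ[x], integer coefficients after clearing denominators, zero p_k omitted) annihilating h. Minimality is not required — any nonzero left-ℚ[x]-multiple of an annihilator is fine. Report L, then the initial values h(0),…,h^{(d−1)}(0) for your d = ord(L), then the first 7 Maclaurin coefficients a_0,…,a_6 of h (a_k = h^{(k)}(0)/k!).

L = (23 + 72·x + 27·x^2) + (-4 + x + 27·x^2 + 18·x^3)·Dx  (order 1).
h: a_k = 24, 138, 630, 2505, 9420, 135459/4, 474453/4, …
ICs: h(0) = 24.

f: a_k = -2, -6, -18, -54, -162, -486, -1458, …
g: a_k = -3, -3, 3/2, -3/2, 15/8, -21/8, 63/16, …
Product ⇒ symmetric product L₀, ord ≤ 1.
Differentiate: ansatz ord ≤ ord L₀ ⇒ L.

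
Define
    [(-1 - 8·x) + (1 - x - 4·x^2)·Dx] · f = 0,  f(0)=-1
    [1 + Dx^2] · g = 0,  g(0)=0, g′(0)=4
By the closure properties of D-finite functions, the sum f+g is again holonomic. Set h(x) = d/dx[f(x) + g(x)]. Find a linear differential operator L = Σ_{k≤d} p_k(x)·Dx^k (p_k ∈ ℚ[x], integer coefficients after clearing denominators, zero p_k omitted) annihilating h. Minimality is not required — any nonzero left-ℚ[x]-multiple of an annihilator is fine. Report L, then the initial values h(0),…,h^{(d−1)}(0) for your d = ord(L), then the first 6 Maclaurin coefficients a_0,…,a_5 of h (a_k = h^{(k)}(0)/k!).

f: a_k = -1, -1, -5, -9, -29, -65, …
g: a_k = 0, 4, 0, -2/3, 0, 1/30, …
h₀=f+g: left-lcm gives L₀, ord ≤ 3.
h₀' ⇒ L via d/dx closure of L₀.
L = (706 + 4324·x + 19178·x^2 + 15080·x^3 + 30400·x^4 + 1152·x^5 + 1536·x^6) + (-55 - 431·x + 153·x^2 + 1009·x^3 + 3620·x^4 + 5904·x^5 + 448·x^6 + 512·x^7)·Dx + (706 + 4324·x + 19178·x^2 + 15080·x^3 + 30400·x^4 + 1152·x^5 + 1536·x^6)·Dx^2 + (-55 - 431·x + 153·x^2 + 1009·x^3 + 3620·x^4 + 5904·x^5 + 448·x^6 + 512·x^7)·Dx^3  (order 3).
h: a_k = 3, -10, -29, -116, -1949/6, -1086, …
ICs: h(0) = 3, h′(0) = -10, h′′(0) = -58.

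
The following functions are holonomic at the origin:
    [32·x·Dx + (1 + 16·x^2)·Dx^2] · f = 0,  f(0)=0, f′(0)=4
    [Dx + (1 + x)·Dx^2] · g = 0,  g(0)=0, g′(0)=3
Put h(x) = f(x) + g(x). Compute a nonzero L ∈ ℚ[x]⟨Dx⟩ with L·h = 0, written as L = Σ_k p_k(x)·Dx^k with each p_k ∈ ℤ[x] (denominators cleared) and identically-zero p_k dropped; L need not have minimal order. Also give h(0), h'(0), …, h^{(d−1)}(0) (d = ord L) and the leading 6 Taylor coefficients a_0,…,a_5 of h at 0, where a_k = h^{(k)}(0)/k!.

L = (-32 - 96·x + 1536·x^2 + 512·x^3)·Dx + (-34 - 64·x + 1440·x^2 + 3072·x^3 + 1024·x^4)·Dx^2 + (-1 + 31·x + 32·x^2 + 512·x^3 + 768·x^4 + 256·x^5)·Dx^3  (order 3).
h: a_k = 0, 7, -3/2, -61/3, -3/4, 1027/5, …
ICs: h(0) = 0, h′(0) = 7, h′′(0) = -3.

f: a_k = 0, 4, 0, -64/3, 0, 1024/5, …
g: a_k = 0, 3, -3/2, 1, -3/4, 3/5, …
L₀ := lclm(L_f,L_g); ord L₀ ≤ 2+2.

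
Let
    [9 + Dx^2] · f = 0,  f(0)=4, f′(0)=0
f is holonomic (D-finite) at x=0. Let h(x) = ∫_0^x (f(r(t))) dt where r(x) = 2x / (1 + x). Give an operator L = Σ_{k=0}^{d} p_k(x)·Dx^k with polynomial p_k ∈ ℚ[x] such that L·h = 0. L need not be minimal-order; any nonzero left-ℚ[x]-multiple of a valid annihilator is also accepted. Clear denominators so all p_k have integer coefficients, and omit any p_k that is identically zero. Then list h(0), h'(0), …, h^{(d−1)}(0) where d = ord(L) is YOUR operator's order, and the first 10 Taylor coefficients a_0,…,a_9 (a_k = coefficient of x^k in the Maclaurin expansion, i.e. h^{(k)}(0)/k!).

f: a_k = 4, 0, -18, 0, 27/2, 0, -81/20, 0, 729/1120, 0, …
Substitute x→r, Dx→(1/r')Dx; clear ⇒ L₀.
h=∫₀ˣh₀: take L = L₀·Dx.
L = 36·Dx + (2 + 6·x + 6·x^2 + 2·x^3)·Dx^2 + (1 + 4·x + 6·x^2 + 4·x^3 + x^4)·Dx^3  (order 3).
h: a_k = 0, 4, 0, -24, 36, 0, -96, 7704/35, -1458/5, 1384/7, …
ICs: h(0) = 0, h′(0) = 4, h′′(0) = 0.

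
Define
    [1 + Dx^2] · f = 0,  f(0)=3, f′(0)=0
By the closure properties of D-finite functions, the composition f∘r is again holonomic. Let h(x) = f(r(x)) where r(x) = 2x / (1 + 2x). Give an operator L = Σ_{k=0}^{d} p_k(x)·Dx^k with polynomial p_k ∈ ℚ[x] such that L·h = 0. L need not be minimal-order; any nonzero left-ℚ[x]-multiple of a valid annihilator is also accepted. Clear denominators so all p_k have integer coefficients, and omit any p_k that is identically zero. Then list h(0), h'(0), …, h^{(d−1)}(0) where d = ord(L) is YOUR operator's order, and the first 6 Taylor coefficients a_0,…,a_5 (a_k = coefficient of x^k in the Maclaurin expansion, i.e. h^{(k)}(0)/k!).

f: a_k = 3, 0, -3/2, 0, 1/8, 0, …
h₀=f(r): pull back L_f along r ⇒ L₀.
L = 4 + (4 + 24·x + 48·x^2 + 32·x^3)·Dx + (1 + 8·x + 24·x^2 + 32·x^3 + 16·x^4)·Dx^2  (order 2).
h: a_k = 3, 0, -6, 24, -70, 176, …
ICs: h(0) = 3, h′(0) = 0.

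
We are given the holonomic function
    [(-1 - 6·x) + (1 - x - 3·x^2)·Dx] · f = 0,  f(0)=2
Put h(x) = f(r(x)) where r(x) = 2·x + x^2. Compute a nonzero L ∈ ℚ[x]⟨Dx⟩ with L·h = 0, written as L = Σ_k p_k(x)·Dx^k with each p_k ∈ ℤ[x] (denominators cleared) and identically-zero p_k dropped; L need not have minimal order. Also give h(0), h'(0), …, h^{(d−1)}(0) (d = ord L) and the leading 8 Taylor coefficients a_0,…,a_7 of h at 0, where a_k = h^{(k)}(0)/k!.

L = (2 + 26·x + 36·x^2 + 12·x^3) + (-1 + 2·x + 13·x^2 + 12·x^3 + 3·x^4)·Dx  (order 1).
h: a_k = 2, 4, 34, 144, 784, 3860, 19742, 99504, …
ICs: h(0) = 2.

f: a_k = 2, 2, 8, 14, 38, 80, 194, 434, …
h₀=f(r): pull back L_f along r ⇒ L₀.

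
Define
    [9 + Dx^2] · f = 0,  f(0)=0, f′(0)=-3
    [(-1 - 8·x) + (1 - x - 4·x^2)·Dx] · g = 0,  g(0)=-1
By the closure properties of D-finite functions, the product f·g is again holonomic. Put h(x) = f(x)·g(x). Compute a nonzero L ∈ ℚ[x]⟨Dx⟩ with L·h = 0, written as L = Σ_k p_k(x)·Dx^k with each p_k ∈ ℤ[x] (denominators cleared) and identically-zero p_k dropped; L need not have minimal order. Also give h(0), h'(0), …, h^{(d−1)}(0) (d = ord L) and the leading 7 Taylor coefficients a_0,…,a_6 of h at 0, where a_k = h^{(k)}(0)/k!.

f: a_k = 0, -3, 0, 9/2, 0, -81/40, 0, …
g: a_k = -1, -1, -5, -9, -29, -65, -181, …
L₀ := L_f ⊗_s L_g (sym. prod.), ord ≤ 2.
L = (-1 + 9·x + 36·x^2) + (2 + 16·x)·Dx + (-1 + x + 4·x^2)·Dx^2  (order 2).
h: a_k = 0, 3, 3, 21/2, 45/2, 2661/40, 6261/40, …
ICs: h(0) = 0, h′(0) = 3.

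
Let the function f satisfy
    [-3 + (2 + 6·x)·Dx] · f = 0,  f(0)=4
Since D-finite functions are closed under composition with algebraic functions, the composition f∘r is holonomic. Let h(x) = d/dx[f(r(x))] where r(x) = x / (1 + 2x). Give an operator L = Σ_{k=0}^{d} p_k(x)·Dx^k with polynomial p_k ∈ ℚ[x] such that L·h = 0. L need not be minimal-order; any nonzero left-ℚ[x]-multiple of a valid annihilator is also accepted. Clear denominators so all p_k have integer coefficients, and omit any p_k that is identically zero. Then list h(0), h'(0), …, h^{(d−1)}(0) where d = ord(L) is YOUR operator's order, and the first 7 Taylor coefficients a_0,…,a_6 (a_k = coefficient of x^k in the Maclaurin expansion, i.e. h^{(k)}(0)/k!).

f: a_k = 4, 6, -9/2, 27/4, -405/32, 1701/64, -15309/256, …
h₀=f(r): pull back L_f along r ⇒ L₀.
h=h₀': d/dx-closure on L₀ ⇒ L.
L = (-11 - 40·x) + (-2 - 14·x - 20·x^2)·Dx  (order 1).
h: a_k = 6, -33, 585/4, -4965/8, 169545/64, -1477503/128, 26328981/512, …
ICs: h(0) = 6.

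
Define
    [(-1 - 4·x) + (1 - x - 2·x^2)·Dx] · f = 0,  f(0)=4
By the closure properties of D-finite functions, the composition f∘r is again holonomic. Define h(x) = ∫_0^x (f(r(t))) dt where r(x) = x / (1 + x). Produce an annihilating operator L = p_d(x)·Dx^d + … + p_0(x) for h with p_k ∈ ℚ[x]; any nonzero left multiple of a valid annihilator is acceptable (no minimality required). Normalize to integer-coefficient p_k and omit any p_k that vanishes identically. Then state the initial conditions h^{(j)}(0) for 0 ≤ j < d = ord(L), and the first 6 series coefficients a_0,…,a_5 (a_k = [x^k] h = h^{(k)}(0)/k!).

f: a_k = 4, 4, 12, 20, 44, 84, …
Change of var in L_f (x↦r) gives L₀.
∫: right-multiply L₀ by Dx.
L = (1 + 5·x)·Dx + (-1 - 2·x + x^2 + 2·x^3)·Dx^2  (order 2).
h: a_k = 0, 4, 2, 8/3, 0, 16/5, …
ICs: h(0) = 0, h′(0) = 4.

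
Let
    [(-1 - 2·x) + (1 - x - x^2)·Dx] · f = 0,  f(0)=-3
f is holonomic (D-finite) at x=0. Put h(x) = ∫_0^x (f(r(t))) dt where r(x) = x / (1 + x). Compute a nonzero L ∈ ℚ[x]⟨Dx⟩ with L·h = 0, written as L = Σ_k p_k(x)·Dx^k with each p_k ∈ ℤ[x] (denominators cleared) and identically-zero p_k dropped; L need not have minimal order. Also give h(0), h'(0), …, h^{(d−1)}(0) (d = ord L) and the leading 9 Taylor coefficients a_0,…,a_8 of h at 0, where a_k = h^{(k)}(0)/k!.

f: a_k = -3, -3, -6, -9, -15, -24, -39, -63, -102, …
f∘r: x↦r, Dx↦Dx/r' in L_f ⇒ L₀.
Integrate: L := L₀·Dx.
L = (1 + 3·x)·Dx + (-1 - 2·x + x^3)·Dx^2  (order 2).
h: a_k = 0, -3, -3/2, -1, 0, -3/5, 1/2, -6/7, 9/8, …
ICs: h(0) = 0, h′(0) = -3.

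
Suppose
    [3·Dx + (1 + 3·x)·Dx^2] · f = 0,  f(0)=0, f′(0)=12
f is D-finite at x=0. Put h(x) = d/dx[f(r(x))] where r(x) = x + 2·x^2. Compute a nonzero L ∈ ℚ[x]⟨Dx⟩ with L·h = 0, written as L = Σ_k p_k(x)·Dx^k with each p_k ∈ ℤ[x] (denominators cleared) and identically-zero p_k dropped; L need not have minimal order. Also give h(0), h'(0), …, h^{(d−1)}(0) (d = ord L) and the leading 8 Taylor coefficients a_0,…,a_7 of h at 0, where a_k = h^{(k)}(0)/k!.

L = (-1 + 12·x + 24·x^2) + (1 + 7·x + 18·x^2 + 24·x^3)·Dx  (order 1).
h: a_k = 12, 12, -108, 252, -108, -1188, 4212, -5508, …
ICs: h(0) = 12.

f: a_k = 0, 12, -18, 36, -81, 972/5, -486, 8748/7, …
Substitute x→r, Dx→(1/r')Dx; clear ⇒ L₀.
h=h₀': d/dx-closure on L₀ ⇒ L.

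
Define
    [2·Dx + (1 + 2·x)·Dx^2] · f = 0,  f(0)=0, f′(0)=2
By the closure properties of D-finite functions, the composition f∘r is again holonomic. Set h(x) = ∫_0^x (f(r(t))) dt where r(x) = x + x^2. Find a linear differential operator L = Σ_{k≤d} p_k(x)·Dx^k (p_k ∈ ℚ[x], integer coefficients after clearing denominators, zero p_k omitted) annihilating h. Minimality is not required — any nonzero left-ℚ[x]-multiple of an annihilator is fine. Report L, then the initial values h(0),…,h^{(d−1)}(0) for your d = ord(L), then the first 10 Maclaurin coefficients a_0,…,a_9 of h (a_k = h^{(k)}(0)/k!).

L = (4·x + 4·x^2)·Dx^2 + (1 + 4·x + 6·x^2 + 4·x^3)·Dx^3  (order 3).
h: a_k = 0, 0, 1, 0, -1/3, 2/5, -4/15, 0, 2/7, -4/9, …
ICs: h(0) = 0, h′(0) = 0, h′′(0) = 2.

f: a_k = 0, 2, -2, 8/3, -4, 32/5, -32/3, 128/7, -32, 512/9, …
f∘r: x↦r, Dx↦Dx/r' in L_f ⇒ L₀.
Integrate: L := L₀·Dx.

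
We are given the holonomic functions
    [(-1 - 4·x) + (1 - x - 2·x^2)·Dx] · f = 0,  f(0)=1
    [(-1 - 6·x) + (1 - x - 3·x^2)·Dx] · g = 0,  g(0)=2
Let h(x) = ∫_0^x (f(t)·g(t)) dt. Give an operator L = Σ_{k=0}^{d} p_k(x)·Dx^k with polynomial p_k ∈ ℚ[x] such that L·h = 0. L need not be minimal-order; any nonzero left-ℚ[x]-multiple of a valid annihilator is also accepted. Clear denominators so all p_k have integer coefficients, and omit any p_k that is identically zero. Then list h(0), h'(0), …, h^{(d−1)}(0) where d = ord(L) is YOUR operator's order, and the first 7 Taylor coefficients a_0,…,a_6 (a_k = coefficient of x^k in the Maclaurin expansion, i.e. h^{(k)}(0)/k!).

f: a_k = 1, 1, 3, 5, 11, 21, 43, …
g: a_k = 2, 2, 8, 14, 38, 80, 194, …
f·g: L₀ = L_f ⊗_s L_g, ord ≤ 1·1.
h=∫₀ˣh₀: take L = L₀·Dx.
L = (-2 - 8·x + 15·x^2 + 24·x^3)·Dx + (1 - 2·x - 4·x^2 + 5·x^3 + 6·x^4)·Dx^2  (order 2).
h: a_k = 0, 2, 2, 16/3, 19/2, 108/5, 44, …
ICs: h(0) = 0, h′(0) = 2.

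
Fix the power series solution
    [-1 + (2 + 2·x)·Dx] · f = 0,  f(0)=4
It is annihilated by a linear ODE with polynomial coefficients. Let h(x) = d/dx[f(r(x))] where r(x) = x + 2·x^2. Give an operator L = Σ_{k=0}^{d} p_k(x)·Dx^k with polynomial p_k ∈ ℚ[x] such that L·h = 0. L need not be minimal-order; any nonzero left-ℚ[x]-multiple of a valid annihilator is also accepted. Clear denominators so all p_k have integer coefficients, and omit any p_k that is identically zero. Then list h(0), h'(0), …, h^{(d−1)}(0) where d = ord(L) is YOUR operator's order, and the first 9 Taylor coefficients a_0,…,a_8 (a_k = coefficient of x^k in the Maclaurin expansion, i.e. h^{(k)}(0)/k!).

L = 7 + (-2 - 10·x - 12·x^2 - 16·x^3)·Dx  (order 1).
h: a_k = 2, 7, -21/4, -21/8, 595/64, -567/128, -5537/512, 17843/1024, 36099/16384, …
ICs: h(0) = 2.

f: a_k = 4, 2, -1/2, 1/4, -5/32, 7/64, -21/256, 33/512, -429/8192, …
f∘r: x↦r, Dx↦Dx/r' in L_f ⇒ L₀.
h=h₀': d/dx-closure on L₀ ⇒ L.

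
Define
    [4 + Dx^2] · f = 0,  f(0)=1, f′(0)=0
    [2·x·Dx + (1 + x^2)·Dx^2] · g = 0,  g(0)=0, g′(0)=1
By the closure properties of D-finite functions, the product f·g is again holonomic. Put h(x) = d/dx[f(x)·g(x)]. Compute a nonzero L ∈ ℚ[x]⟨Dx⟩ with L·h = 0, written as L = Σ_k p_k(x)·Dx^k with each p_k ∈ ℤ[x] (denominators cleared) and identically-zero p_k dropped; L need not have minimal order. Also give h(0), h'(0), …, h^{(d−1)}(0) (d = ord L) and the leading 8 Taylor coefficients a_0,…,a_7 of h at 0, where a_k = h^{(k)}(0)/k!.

L = (512 + 1824·x^2 + 2768·x^4 + 1920·x^6 + 912·x^8 + 320·x^10 + 64·x^12) + (248·x + 944·x^3 + 1240·x^5 + 800·x^7 + 320·x^9 + 64·x^11)·Dx + (168 + 652·x^2 + 1080·x^4 + 892·x^6 + 488·x^8 + 176·x^10 + 32·x^12)·Dx^2 + (62·x + 236·x^3 + 310·x^5 + 200·x^7 + 80·x^9 + 16·x^11)·Dx^3 + (10 + 49·x^2 + 97·x^4 + 103·x^6 + 65·x^8 + 24·x^10 + 4·x^12)·Dx^4  (order 4).
h: a_k = 1, 0, -7, 0, 23/3, 0, -269/45, 0, …
ICs: h(0) = 1, h′(0) = 0, h′′(0) = -14, h′′′(0) = 0.

f: a_k = 1, 0, -2, 0, 2/3, 0, -4/45, 0, …
g: a_k = 0, 1, 0, -1/3, 0, 1/5, 0, -1/7, …
L₀ := L_f ⊗_s L_g (sym. prod.), ord ≤ 4.
h=h₀': d/dx-closure on L₀ ⇒ L.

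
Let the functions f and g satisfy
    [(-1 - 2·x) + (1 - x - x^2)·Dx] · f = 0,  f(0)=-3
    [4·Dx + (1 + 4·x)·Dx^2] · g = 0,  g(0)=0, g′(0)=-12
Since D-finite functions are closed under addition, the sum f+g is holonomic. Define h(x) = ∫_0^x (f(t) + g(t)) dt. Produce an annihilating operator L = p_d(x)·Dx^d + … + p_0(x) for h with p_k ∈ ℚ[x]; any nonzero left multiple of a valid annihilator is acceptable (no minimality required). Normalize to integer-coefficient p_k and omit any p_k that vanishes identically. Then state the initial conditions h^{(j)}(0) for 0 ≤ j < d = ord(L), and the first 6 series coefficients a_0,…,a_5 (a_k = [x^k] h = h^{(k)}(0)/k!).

f: a_k = -3, -3, -6, -9, -15, -24, …
g: a_k = 0, -12, 24, -64, 192, -3072/5, …
h₀=f+g: left-lcm gives L₀, ord ≤ 3.
∫: right-multiply L₀ by Dx.
L = (100 + 272·x + 392·x^2 + 144·x^3 + 96·x^4)·Dx^2 + (-7 + 96·x + 434·x^2 + 540·x^3 + 304·x^4 + 160·x^5)·Dx^3 + (-4 - 25·x - 28·x^2 + 46·x^3 + 73·x^4 + 76·x^5 + 32·x^6)·Dx^4  (order 4).
h: a_k = 0, -3, -15/2, 6, -73/4, 177/5, …
ICs: h(0) = 0, h′(0) = -3, h′′(0) = -15, h′′′(0) = 36.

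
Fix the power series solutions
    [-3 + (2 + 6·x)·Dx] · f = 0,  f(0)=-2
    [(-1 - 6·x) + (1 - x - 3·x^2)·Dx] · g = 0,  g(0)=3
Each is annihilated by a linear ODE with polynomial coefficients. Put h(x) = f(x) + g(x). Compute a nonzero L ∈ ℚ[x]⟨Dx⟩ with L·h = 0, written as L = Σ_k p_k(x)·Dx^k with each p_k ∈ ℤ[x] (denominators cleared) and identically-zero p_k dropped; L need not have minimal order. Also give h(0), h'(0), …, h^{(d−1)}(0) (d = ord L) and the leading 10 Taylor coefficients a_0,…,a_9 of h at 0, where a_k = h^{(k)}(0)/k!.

f: a_k = -2, -3, 9/4, -27/8, 405/64, -1701/128, 15309/512, -72171/1024, 2814669/16384, -14073345/32768, …
g: a_k = 3, 3, 12, 21, 57, 120, 291, 651, 1524, 3477, …
Weyl lclm of L_f,L_g ⇒ L₀ (ord ≤ 2).
L = (57 + 297·x + 567·x^2 + 810·x^3) + (-41 - 246·x - 891·x^2 - 1998·x^3 - 2025·x^4)·Dx + (-2 + 38·x + 186·x^2 - 54·x^3 - 918·x^4 - 810·x^5)·Dx^2  (order 2).
h: a_k = 1, 0, 57/4, 141/8, 4053/64, 13659/128, 164301/512, 594453/1024, 27783885/16384, 99860991/32768, …
ICs: h(0) = 1, h′(0) = 0.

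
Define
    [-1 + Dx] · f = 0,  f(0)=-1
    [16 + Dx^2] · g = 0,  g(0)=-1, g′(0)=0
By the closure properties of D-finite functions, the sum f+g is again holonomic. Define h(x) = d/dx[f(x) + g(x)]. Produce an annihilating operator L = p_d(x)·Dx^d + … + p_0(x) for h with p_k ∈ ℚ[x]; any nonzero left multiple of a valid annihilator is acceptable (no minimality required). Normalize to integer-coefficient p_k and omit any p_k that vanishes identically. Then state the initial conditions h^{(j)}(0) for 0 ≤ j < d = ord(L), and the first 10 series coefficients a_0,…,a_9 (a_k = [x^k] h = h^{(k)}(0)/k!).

f: a_k = -1, -1, -1/2, -1/6, -1/24, -1/120, -1/720, -1/5040, -1/40320, -1/362880, …
g: a_k = -1, 0, 8, 0, -32/3, 0, 256/45, 0, -512/315, 0, …
L₀ := lclm(L_f,L_g); ord L₀ ≤ 1+2.
Derive L from L₀ (diff closure).
L = 16 - 16·Dx + Dx^2 - Dx^3  (order 3).
h: a_k = -1, 15, -1/2, -257/6, -1/24, 273/8, -1/720, -65537/5040, -1/40320, 69905/24192, …
ICs: h(0) = -1, h′(0) = 15, h′′(0) = -1.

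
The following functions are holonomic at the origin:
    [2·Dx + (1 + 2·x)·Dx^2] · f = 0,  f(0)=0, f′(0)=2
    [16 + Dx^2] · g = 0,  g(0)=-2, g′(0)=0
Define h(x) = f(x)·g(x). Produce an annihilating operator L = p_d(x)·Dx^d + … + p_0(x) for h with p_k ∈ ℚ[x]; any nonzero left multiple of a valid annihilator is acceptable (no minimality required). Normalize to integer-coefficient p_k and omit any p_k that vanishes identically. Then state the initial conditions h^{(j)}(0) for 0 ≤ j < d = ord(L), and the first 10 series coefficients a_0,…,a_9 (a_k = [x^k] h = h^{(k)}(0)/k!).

L = (2688 + 27648·x + 93184·x^2 + 131072·x^3 + 65536·x^4) + (896 + 5888·x + 12288·x^2 + 8192·x^3)·Dx + (408 + 3712·x + 11904·x^2 + 16384·x^3 + 8192·x^4)·Dx^2 + (56 + 368·x + 768·x^2 + 512·x^3)·Dx^3 + (15 + 124·x + 380·x^2 + 512·x^3 + 256·x^4)·Dx^4  (order 4).
h: a_k = 0, -4, 4, 80/3, -24, -64/5, 0, 3328/105, -1984/45, 62464/945, …
ICs: h(0) = 0, h′(0) = -4, h′′(0) = 8, h′′′(0) = 160.

f: a_k = 0, 2, -2, 8/3, -4, 32/5, -32/3, 128/7, -32, 512/9, …
g: a_k = -2, 0, 16, 0, -64/3, 0, 512/45, 0, -1024/315, 0, …
f·g: L₀ = L_f ⊗_s L_g, ord ≤ 2·2.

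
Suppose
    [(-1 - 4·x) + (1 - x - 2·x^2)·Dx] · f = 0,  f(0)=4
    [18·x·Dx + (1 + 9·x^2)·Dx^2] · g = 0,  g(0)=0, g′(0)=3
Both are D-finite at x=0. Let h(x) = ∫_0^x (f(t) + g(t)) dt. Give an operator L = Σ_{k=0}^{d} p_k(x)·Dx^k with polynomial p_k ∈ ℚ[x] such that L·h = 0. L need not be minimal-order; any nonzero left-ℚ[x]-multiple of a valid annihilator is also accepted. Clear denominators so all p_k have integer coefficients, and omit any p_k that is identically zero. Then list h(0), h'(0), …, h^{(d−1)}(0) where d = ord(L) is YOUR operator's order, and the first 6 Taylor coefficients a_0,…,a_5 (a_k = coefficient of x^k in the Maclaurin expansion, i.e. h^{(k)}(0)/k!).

f: a_k = 4, 4, 12, 20, 44, 84, …
g: a_k = 0, 3, 0, -9, 0, 243/5, …
Weyl lclm of L_f,L_g ⇒ L₀ (ord ≤ 3).
Integrate: L := L₀·Dx.
L = (-18 + 72·x + 918·x^2 + 1872·x^3 + 4608·x^4 + 1296·x^6)·Dx^2 + (8 + 30·x + 278·x^3 + 1788·x^4 + 3216·x^5 + 324·x^6 + 1296·x^7)·Dx^3 + (-1 - 4·x - 24·x^2 - 4·x^3 - 103·x^4 + 300·x^5 + 312·x^6 + 108·x^7 + 216·x^8)·Dx^4  (order 4).
h: a_k = 0, 4, 7/2, 4, 11/4, 44/5, …
ICs: h(0) = 0, h′(0) = 4, h′′(0) = 7, h′′′(0) = 24.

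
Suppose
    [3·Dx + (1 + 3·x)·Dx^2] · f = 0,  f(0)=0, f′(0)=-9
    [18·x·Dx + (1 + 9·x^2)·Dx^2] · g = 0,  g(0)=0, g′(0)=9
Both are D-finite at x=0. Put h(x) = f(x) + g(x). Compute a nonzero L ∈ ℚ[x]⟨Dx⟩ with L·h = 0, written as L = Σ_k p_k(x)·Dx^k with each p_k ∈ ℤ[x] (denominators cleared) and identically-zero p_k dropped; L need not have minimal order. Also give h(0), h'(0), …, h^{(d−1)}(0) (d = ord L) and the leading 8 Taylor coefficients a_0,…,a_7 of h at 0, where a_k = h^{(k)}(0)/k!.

f: a_k = 0, -9, 27/2, -27, 243/4, -729/5, 729/2, -6561/7, …
g: a_k = 0, 9, 0, -27, 0, 729/5, 0, -6561/7, …
L₀ := lclm(L_f,L_g); ord L₀ ≤ 2+2.
L = (-18 - 162·x + 486·x^2 + 486·x^3)·Dx + (-12 - 36·x + 972·x^3 + 972·x^4)·Dx^2 + (-1 + 3·x + 18·x^2 + 54·x^3 + 243·x^4 + 243·x^5)·Dx^3  (order 3).
h: a_k = 0, 0, 27/2, -54, 243/4, 0, 729/2, -13122/7, …
ICs: h(0) = 0, h′(0) = 0, h′′(0) = 27.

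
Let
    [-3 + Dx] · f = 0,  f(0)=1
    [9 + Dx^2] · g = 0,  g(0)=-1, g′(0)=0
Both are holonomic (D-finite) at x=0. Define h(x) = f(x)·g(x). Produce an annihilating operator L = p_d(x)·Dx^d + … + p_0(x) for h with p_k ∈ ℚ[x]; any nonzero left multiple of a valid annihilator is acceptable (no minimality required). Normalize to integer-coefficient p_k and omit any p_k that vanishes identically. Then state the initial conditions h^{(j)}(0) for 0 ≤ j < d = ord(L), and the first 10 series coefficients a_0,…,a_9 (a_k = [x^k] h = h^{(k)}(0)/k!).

f: a_k = 1, 3, 9/2, 9/2, 27/8, 81/40, 81/80, 243/560, 729/4480, 243/4480, …
g: a_k = -1, 0, 9/2, 0, -27/8, 0, 81/80, 0, -729/4480, 0, …
Product ⇒ symmetric product L₀, ord ≤ 2.
L = 18 - 6·Dx + Dx^2  (order 2).
h: a_k = -1, -3, 0, 9, 27/2, 81/10, 0, -243/70, -729/280, -243/280, …
ICs: h(0) = -1, h′(0) = -3.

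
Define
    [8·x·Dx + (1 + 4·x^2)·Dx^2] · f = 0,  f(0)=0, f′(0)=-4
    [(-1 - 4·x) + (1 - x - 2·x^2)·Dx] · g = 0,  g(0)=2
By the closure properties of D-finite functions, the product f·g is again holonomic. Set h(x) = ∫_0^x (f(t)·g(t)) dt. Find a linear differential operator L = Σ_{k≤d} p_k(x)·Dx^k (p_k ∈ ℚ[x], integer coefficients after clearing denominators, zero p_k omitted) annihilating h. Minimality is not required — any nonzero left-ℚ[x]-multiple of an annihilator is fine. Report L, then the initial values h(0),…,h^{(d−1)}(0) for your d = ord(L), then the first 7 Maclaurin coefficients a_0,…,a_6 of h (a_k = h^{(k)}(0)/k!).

L = (4 + 8·x + 48·x^2)·Dx + (2 + 16·x^2 + 48·x^3)·Dx^2 + (-1 + x - 2·x^2 + 4·x^3 + 8·x^4)·Dx^3  (order 3).
h: a_k = 0, 0, -4, -8/3, -10/3, -88/15, -68/5, …
ICs: h(0) = 0, h′(0) = 0, h′′(0) = -8.

f: a_k = 0, -4, 0, 16/3, 0, -64/5, 0, …
g: a_k = 2, 2, 6, 10, 22, 42, 86, …
h₀=f·g: eliminate ⇒ L₀, order ≤ 2·1.
∫: right-multiply L₀ by Dx.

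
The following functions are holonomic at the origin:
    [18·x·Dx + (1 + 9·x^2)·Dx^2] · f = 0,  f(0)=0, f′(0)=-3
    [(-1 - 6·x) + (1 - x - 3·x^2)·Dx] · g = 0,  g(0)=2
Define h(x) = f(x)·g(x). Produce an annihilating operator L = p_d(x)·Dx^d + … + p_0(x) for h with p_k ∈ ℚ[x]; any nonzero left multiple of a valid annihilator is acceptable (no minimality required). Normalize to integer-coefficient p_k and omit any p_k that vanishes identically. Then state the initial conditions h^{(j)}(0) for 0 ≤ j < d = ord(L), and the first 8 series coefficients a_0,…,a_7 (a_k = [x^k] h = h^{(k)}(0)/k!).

L = (6 + 18·x + 162·x^2) + (2 - 6·x + 36·x^2 + 162·x^3)·Dx + (-1 + x - 6·x^2 + 9·x^3 + 27·x^4)·Dx^2  (order 2).
h: a_k = 0, -6, -6, -6, -24, -696/5, -1056/5, -138/35, …
ICs: h(0) = 0, h′(0) = -6.

f: a_k = 0, -3, 0, 9, 0, -243/5, 0, 2187/7, …
g: a_k = 2, 2, 8, 14, 38, 80, 194, 434, …
f·g: L₀ = L_f ⊗_s L_g, ord ≤ 2·1.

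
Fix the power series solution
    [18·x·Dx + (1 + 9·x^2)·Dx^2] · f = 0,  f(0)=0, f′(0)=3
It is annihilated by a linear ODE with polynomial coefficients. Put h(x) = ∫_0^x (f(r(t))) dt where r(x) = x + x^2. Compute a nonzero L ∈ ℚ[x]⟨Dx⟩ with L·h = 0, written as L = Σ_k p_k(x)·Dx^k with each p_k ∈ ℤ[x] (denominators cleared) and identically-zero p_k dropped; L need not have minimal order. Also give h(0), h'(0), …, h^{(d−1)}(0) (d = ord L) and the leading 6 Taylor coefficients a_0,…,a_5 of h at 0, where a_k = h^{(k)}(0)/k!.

L = (-2 + 18·x + 72·x^2 + 108·x^3 + 54·x^4)·Dx^2 + (1 + 2·x + 9·x^2 + 36·x^3 + 45·x^4 + 18·x^5)·Dx^3  (order 3).
h: a_k = 0, 0, 3/2, 1, -9/4, -27/5, …
ICs: h(0) = 0, h′(0) = 0, h′′(0) = 3.

f: a_k = 0, 3, 0, -9, 0, 243/5, …
L₀ from L_f via x↦r, Dx↦r'^{-1}Dx.
Integrate: L := L₀·Dx.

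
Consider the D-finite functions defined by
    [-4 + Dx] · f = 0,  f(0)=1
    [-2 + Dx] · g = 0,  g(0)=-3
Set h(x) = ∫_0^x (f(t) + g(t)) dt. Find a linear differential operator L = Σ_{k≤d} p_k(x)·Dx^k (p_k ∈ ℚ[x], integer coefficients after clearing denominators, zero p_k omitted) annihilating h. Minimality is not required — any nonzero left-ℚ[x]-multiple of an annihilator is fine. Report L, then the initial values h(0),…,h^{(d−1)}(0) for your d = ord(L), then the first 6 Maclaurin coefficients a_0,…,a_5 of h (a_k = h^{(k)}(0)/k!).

f: a_k = 1, 4, 8, 32/3, 32/3, 128/15, …
g: a_k = -3, -6, -6, -4, -2, -4/5, …
Sum ⇒ L₀ = lclm(L_f,L_g) in ℚ(x)⟨Dx⟩.
Integrate: L := L₀·Dx.
L = 8·Dx - 6·Dx^2 + Dx^3  (order 3).
h: a_k = 0, -2, -1, 2/3, 5/3, 26/15, …
ICs: h(0) = 0, h′(0) = -2, h′′(0) = -2.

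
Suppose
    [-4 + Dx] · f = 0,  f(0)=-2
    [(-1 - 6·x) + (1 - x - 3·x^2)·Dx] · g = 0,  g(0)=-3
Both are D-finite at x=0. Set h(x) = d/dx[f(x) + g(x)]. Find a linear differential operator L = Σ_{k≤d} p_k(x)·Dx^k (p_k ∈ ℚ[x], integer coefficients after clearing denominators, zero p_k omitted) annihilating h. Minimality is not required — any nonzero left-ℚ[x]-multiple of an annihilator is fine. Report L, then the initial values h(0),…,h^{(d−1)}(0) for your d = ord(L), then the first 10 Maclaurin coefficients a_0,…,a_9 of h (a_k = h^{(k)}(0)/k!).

f: a_k = -2, -8, -16, -64/3, -64/3, -256/15, -512/45, -2048/315, -1024/315, -4096/2835, …
g: a_k = -3, -3, -12, -21, -57, -120, -291, -651, -1524, -3477, …
Sum ⇒ L₀ = lclm(L_f,L_g) in ℚ(x)⟨Dx⟩.
h₀' ⇒ L via d/dx closure of L₀.
L = (20 + 496·x + 552·x^2 + 2160·x^3 + 1296·x^4) + (-13 - 112·x - 298·x^2 - 516·x^3 + 360·x^4 + 432·x^5)·Dx + (2 - 3·x + 40·x^2 - 6·x^3 - 171·x^4 - 108·x^5)·Dx^2  (order 2).
h: a_k = -11, -56, -127, -940/3, -2056/3, -27214/15, -207113/45, -3848672/315, -9861391/315, -228205534/2835, …
ICs: h(0) = -11, h′(0) = -56.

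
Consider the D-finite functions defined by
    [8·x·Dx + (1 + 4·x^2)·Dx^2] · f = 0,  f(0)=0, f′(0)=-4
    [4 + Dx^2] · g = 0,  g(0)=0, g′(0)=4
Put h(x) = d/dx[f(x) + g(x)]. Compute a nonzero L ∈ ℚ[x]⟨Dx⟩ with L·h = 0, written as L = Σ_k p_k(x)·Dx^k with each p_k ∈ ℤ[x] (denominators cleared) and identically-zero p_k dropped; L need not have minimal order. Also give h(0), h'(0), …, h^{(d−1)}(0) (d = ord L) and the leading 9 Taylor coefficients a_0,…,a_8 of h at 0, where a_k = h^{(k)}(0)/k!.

L = (-352·x + 1792·x^3 + 512·x^5) + (-4 + 112·x^2 + 576·x^4 + 256·x^6)·Dx + (-88·x + 448·x^3 + 128·x^5)·Dx^2 + (-1 + 28·x^2 + 144·x^4 + 64·x^6)·Dx^3  (order 3).
h: a_k = 0, 0, 8, 0, -184/3, 0, 11504/45, 0, -322552/315, …
ICs: h(0) = 0, h′(0) = 0, h′′(0) = 16.

f: a_k = 0, -4, 0, 16/3, 0, -64/5, 0, 256/7, 0, …
g: a_k = 0, 4, 0, -8/3, 0, 8/15, 0, -16/315, 0, …
Sum ⇒ L₀ = lclm(L_f,L_g) in ℚ(x)⟨Dx⟩.
Differentiate: ansatz ord ≤ ord L₀ ⇒ L.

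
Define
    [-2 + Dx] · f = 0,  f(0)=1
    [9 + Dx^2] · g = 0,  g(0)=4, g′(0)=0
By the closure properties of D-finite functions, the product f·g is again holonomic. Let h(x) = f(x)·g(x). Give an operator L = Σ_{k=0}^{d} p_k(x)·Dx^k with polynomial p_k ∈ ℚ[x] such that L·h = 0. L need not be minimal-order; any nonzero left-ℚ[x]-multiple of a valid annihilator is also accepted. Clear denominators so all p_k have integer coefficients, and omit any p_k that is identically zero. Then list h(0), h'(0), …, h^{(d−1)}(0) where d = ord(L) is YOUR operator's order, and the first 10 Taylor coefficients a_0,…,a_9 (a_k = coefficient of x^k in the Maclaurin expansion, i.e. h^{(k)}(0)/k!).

f: a_k = 1, 2, 2, 4/3, 2/3, 4/15, 4/45, 8/315, 2/315, 4/2835, …
g: a_k = 4, 0, -18, 0, 27/2, 0, -81/20, 0, 729/1120, 0, …
Product ⇒ symmetric product L₀, ord ≤ 2.
L = 13 - 4·Dx + Dx^2  (order 2).
h: a_k = 4, 8, -10, -92/3, -119/6, 61/15, 407/36, 3277/630, -239/10080, -43079/45360, …
ICs: h(0) = 4, h′(0) = 8.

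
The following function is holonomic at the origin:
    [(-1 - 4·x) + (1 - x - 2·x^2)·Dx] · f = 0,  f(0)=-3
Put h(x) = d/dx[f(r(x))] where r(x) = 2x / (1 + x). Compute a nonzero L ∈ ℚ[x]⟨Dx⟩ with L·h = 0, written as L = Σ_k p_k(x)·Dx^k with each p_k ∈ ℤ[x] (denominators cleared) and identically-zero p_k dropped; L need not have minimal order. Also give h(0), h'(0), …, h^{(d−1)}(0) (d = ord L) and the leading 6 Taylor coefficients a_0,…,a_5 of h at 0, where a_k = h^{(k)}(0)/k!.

f: a_k = -3, -3, -9, -15, -33, -63, …
L₀ from L_f via x↦r, Dx↦r'^{-1}Dx.
h₀' ⇒ L via d/dx closure of L₀.
L = (10 + 54·x + 270·x^2 + 162·x^3) + (-1 - 10·x + 90·x^3 + 81·x^4)·Dx  (order 1).
h: a_k = -6, -60, -162, -1080, -2430, -14580, …
ICs: h(0) = -6.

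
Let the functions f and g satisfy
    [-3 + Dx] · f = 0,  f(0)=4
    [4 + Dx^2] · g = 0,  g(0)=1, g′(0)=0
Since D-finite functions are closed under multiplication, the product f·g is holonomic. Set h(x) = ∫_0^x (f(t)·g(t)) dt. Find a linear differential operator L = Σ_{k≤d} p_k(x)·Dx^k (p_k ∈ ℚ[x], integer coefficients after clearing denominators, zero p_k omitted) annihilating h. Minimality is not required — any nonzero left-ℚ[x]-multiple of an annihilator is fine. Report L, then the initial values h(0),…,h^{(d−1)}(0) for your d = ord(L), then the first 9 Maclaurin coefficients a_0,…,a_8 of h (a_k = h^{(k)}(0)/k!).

f: a_k = 4, 12, 18, 18, 27/2, 81/10, 81/20, 243/140, 729/1120, …
g: a_k = 1, 0, -2, 0, 2/3, 0, -4/45, 0, 2/315, …
Product ⇒ symmetric product L₀, ord ≤ 2.
∫: right-multiply L₀ by Dx.
L = 13·Dx - 6·Dx^2 + Dx^3  (order 3).
h: a_k = 0, 4, 6, 10/3, -3/2, -119/30, -199/60, -407/252, -1483/3360, …
ICs: h(0) = 0, h′(0) = 4, h′′(0) = 12.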